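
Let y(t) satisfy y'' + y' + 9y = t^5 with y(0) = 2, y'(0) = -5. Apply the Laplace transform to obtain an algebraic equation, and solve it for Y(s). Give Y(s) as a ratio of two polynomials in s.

Y(s) = (2*s^7 - 3*s^6 + 120)/(s^8 + s^7 + 9*s^6)

Transform both sides with L{·}.
Using L{y''} = s^2 Y - s·y(0) - y'(0) and L{y'} = sY - y(0), with y(0) = 2, y'(0) = -5, the left side becomes (s^2 + s + 9)Y - (2*s - 3).
The right side is L{t^5} = 120/s^6.
So (s^2 + s + 9)Y = 120/s^6 + (2*s - 3).
Solve for Y(s) and write it as one ratio of polynomials.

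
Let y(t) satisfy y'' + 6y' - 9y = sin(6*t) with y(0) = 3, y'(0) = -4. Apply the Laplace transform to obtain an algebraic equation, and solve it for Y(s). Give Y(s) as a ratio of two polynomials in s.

Transform both sides with L{·}.
Using L{y''} = s^2 Y - s·y(0) - y'(0) and L{y'} = sY - y(0), with y(0) = 3, y'(0) = -4, the left side becomes (s^2 + 6*s - 9)Y - (3*s + 14).
The right side is L{sin(6*t)} = 6/(s^2 + 36).
So (s^2 + 6*s - 9)Y = 6/(s^2 + 36) + (3*s + 14).
Isolate Y and clear denominators.

Y(s) = (3*s^3 + 14*s^2 + 108*s + 510)/(s^4 + 6*s^3 + 27*s^2 + 216*s - 324)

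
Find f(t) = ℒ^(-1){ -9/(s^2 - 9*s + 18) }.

f(t) = -3*exp(6*t) + 3*exp(3*t)

Factor the denominator: s^2 - 9*s + 18 = (s - 6)*(s - 3).
Partial fraction decomposition gives [3/(s - 3)] + [-3/(s - 6)].
Invert each term: 3/(s - 3) ↔ 3e^(3t); -3/(s - 6) ↔ -3e^(6t).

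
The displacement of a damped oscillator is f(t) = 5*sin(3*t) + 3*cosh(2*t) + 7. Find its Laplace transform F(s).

Apply the Laplace transform termwise.
(5)·[L{sin(3t)} = 3/(s^2 + 9)]; (3)·[L{cosh(2t)} = s/(s^2 - 4)]; L{7} = 7/s.

F(s) = 3*s/(s^2 - 4) + 15/(s^2 + 9) + 7/s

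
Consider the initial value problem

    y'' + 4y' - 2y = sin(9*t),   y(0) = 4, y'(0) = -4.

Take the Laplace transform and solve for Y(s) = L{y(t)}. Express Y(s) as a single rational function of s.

Transform both sides with L{·}.
With L{y''} = s^2 Y - s·y(0) - y'(0) and L{y'} = sY - y(0), with y(0) = 4, y'(0) = -4: the LHS transforms to (s^2 + 4*s - 2)Y - (4*s + 12).
The right side is L{sin(9*t)} = 9/(s^2 + 81).
So (s^2 + 4*s - 2)Y = 9/(s^2 + 81) + (4*s + 12).
Divide through and combine into a single rational function.

Y(s) = (4*s^3 + 12*s^2 + 324*s + 981)/(s^4 + 4*s^3 + 79*s^2 + 324*s - 162)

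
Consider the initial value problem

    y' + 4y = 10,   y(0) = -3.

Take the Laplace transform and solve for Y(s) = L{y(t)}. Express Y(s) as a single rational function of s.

Transform both sides with L{·}.
With L{y'} = sY - y(0) = sY - (-3): the LHS transforms to (s + 4)Y - (-3).
The right side is L{10} = 10/s.
So (s + 4)Y = 10/s + (-3).
Divide through and combine into a single rational function.

Y(s) = (-3*s + 10)/(s^2 + 4*s)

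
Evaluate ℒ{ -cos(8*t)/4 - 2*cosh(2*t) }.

-s/(4*(s^2 + 64)) - 2*s/(s^2 - 4)

Apply the Laplace transform termwise.
(-2)·[L{cosh(2t)} = s/(s^2 - 4)]; (-1/4)·[L{cos(8t)} = s/(s^2 + 64)].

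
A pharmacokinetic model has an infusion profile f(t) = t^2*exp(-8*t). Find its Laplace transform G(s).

L{e^(-8t)} = 1/(s + 8).
Then apply L{t^2·g(t)} = (-1)^2 d^2/ds^2[H(s)] with H(s) = 1/(s + 8):
differentiating 2 times and applying the sign gives 2/(s + 8)^3.

G(s) = 2/(s + 8)^3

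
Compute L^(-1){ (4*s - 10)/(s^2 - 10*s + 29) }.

Complete the square in the denominator: s^2 - 10*s + 29 = (s - 5)^2 + 2^2.
Split the numerator to match: 4*s - 10 = 4·(s - 5) + 5·2.
Invert each term: 4·(s - 5)/((s - 5)^2 + 4) ↔ 4e^(5t)cos(2t); 5·2/((s - 5)^2 + 4) ↔ 5e^(5t)sin(2t).

5*exp(5*t)*sin(2*t) + 4*exp(5*t)*cos(2*t)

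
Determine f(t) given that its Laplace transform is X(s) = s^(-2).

Since L{t} = 1!/s^2 = 1/s^2, the inverse is t.

f(t) = t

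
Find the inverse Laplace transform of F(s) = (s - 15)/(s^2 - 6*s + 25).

-3*exp(3*t)*sin(4*t) + exp(3*t)*cos(4*t)

Complete the square in the denominator: s^2 - 6*s + 25 = (s - 3)^2 + 4^2.
Split the numerator to match: s - 15 = 1·(s - 3) - 3·4.
Invert each term: 1·(s - 3)/((s - 3)^2 + 16) ↔ e^(3t)cos(4t); -3·4/((s - 3)^2 + 16) ↔ -3e^(3t)sin(4t).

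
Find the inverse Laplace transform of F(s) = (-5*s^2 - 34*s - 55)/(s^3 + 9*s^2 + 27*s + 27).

t^2*exp(-3*t) - 4*t*exp(-3*t) - 5*exp(-3*t)

Factor the denominator: s^3 + 9*s^2 + 27*s + 27 = (s + 3)^3.
Partial fraction decomposition gives [-5/(s + 3)] + [-4/(s + 3)^2] + [2/(s + 3)^3].
Invert each term: -5/(s + 3) ↔ -5e^(-3t); -4/(s + 3)^2 ↔ -4t·e^(-3t); 2/(s + 3)^3 ↔ (1)t^2·e^(-3t).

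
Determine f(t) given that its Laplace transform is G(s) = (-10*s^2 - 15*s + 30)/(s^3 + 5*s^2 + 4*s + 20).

f(t) = 5*sin(2*t) - 5*cos(2*t) - 5*exp(-5*t)

Factor the denominator: s^3 + 5*s^2 + 4*s + 20 = (s + 5)*(s^2 + 4).
Partial fraction decomposition gives [-5/(s + 5)] + [-5*s/(s^2 + 4)] + [10/(s^2 + 4)].
Invert each term: -5/(s + 5) ↔ -5e^(-5t); -5·s/(s^2 + 4) ↔ -5cos(2t); 5·2/(s^2 + 4) ↔ 5sin(2t).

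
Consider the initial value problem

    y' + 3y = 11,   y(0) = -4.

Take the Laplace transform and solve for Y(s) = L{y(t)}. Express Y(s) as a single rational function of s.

Y(s) = (-4*s + 11)/(s^2 + 3*s)

Transform both sides with L{·}.
With L{y'} = sY - y(0) = sY - (-4): the LHS transforms to (s + 3)Y - (-4).
The right side is L{11} = 11/s.
So (s + 3)Y = 11/s + (-4).
Isolate Y and clear denominators.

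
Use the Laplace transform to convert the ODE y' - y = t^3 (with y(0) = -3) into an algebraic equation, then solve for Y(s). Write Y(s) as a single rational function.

Take the Laplace transform of both sides.
With L{y'} = sY - y(0) = sY - (-3): the LHS transforms to (s - 1)Y - (-3).
The right side is L{t^3} = 6/s^4.
So (s - 1)Y = 6/s^4 + (-3).
Isolate Y and clear denominators.

Y(s) = (-3*s^4 + 6)/(s^5 - s^4)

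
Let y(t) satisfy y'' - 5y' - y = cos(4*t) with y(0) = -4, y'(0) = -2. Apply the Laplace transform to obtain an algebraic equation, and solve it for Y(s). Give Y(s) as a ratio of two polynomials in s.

Y(s) = (-4*s^3 + 18*s^2 - 63*s + 288)/(s^4 - 5*s^3 + 15*s^2 - 80*s - 16)

Take the Laplace transform of both sides.
The derivative rules (L{y''} = s^2 Y - s·y(0) - y'(0) and L{y'} = sY - y(0), with y(0) = -4, y'(0) = -2) turn the left side into (s^2 - 5*s - 1)Y - (-4*s + 18).
The right side is L{cos(4*t)} = s/(s^2 + 16).
So (s^2 - 5*s - 1)Y = s/(s^2 + 16) + (-4*s + 18).
Isolate Y and clear denominators.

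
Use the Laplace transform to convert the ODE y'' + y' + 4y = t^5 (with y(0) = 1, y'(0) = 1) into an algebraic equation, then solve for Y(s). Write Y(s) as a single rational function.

Y(s) = (s^7 + 2*s^6 + 120)/(s^8 + s^7 + 4*s^6)

Laplace-transform each side.
The derivative rules (L{y''} = s^2 Y - s·y(0) - y'(0) and L{y'} = sY - y(0), with y(0) = 1, y'(0) = 1) turn the left side into (s^2 + s + 4)Y - (s + 2).
The right side is L{t^5} = 120/s^6.
So (s^2 + s + 4)Y = 120/s^6 + (s + 2).
Divide through and combine into a single rational function.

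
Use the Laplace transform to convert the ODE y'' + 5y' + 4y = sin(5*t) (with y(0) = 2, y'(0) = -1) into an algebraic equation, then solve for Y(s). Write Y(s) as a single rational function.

Take the Laplace transform of both sides.
Using L{y''} = s^2 Y - s·y(0) - y'(0) and L{y'} = sY - y(0), with y(0) = 2, y'(0) = -1, the left side becomes (s^2 + 5*s + 4)Y - (2*s + 9).
The right side is L{sin(5*t)} = 5/(s^2 + 25).
So (s^2 + 5*s + 4)Y = 5/(s^2 + 25) + (2*s + 9).
Solve for Y(s) and write it as one ratio of polynomials.

Y(s) = (2*s^3 + 9*s^2 + 50*s + 230)/(s^4 + 5*s^3 + 29*s^2 + 125*s + 100)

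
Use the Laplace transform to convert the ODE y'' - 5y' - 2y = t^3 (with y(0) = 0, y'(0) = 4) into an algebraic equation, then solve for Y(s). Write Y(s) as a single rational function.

Transform both sides with L{·}.
Using L{y''} = s^2 Y - s·y(0) - y'(0) and L{y'} = sY - y(0), with y(0) = 0, y'(0) = 4, the left side becomes (s^2 - 5*s - 2)Y - (4).
The right side is L{t^3} = 6/s^4.
So (s^2 - 5*s - 2)Y = 6/s^4 + (4).
Solve for Y(s) and write it as one ratio of polynomials.

Y(s) = (4*s^4 + 6)/(s^6 - 5*s^5 - 2*s^4)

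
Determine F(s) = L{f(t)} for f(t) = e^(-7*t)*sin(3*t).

F(s) = 3/((s + 7)^2 + 9)

L{sin(3t)} = 3/(s^2 + 9).
By the first shifting theorem, multiplying by e^(-7t) replaces s with s + 7.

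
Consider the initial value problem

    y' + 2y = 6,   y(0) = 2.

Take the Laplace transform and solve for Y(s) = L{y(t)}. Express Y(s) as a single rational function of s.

Take the Laplace transform of both sides.
With L{y'} = sY - y(0) = sY - 2: the LHS transforms to (s + 2)Y - (2).
The right side is L{6} = 6/s.
So (s + 2)Y = 6/s + (2).
Isolate Y and clear denominators.

Y(s) = (2*s + 6)/(s^2 + 2*s)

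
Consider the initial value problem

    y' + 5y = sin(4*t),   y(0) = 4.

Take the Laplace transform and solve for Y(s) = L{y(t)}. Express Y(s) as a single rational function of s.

Laplace-transform each side.
The derivative rules (L{y'} = sY - y(0) = sY - 4) turn the left side into (s + 5)Y - (4).
The right side is L{sin(4*t)} = 4/(s^2 + 16).
So (s + 5)Y = 4/(s^2 + 16) + (4).
Divide through and combine into a single rational function.

Y(s) = (4*s^2 + 68)/(s^3 + 5*s^2 + 16*s + 80)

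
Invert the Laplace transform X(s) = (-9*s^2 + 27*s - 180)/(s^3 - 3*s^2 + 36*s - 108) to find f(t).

f(t) = -4*exp(3*t) + 2*sin(6*t) - 5*cos(6*t)

Factor the denominator: s^3 - 3*s^2 + 36*s - 108 = (s - 3)*(s^2 + 36).
Partial fraction decomposition gives [-4/(s - 3)] + [-5*s/(s^2 + 36)] + [12/(s^2 + 36)].
Invert each term: -4/(s - 3) ↔ -4e^(3t); -5·s/(s^2 + 36) ↔ -5cos(6t); 2·6/(s^2 + 36) ↔ 2sin(6t).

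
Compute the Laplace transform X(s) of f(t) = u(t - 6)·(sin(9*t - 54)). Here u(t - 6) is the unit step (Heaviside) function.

By the second shifting theorem, L{u(t - c)·g(t - c)} = e^(-cs)·G(s) with c = 6 and G(s) = L{g(t)}.
L{sin(9t)} = 9/(s^2 + 81).

X(s) = 9*exp(-6*s)/(s^2 + 81)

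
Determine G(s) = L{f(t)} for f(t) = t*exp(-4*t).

G(s) = (s + 4)^(-2)

L{e^(-4t)} = 1/(s + 4).
Then apply L{t·g(t)} = -d/ds[H(s)] with H(s) = 1/(s + 4):
differentiating 1 time and applying the sign gives (s + 4)^(-2).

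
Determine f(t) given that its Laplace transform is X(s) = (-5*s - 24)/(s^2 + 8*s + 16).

Factor the denominator: s^2 + 8*s + 16 = (s + 4)^2.
Partial fraction decomposition gives [-5/(s + 4)] + [-4/(s + 4)^2].
Invert each term: -5/(s + 4) ↔ -5e^(-4t); -4/(s + 4)^2 ↔ -4t·e^(-4t).

f(t) = -4*t*exp(-4*t) - 5*exp(-4*t)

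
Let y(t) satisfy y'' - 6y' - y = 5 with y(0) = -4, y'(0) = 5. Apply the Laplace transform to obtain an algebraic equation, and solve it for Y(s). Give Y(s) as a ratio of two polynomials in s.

Y(s) = (-4*s^2 + 29*s + 5)/(s^3 - 6*s^2 - s)

Transform both sides with L{·}.
Using L{y''} = s^2 Y - s·y(0) - y'(0) and L{y'} = sY - y(0), with y(0) = -4, y'(0) = 5, the left side becomes (s^2 - 6*s - 1)Y - (-4*s + 29).
The right side is L{5} = 5/s.
So (s^2 - 6*s - 1)Y = 5/s + (-4*s + 29).
Solve for Y(s) and write it as one ratio of polynomials.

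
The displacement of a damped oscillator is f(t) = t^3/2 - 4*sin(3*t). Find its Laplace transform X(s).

X(s) = -12/(s^2 + 9) + 3/s^4

By linearity of the Laplace transform, transform each term separately.
(-4)·[L{sin(3t)} = 3/(s^2 + 9)]; (1/2)·[L{t^3} = 3!/s^4 = 6/s^4].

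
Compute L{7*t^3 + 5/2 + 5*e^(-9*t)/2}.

5/(2*(s + 9)) + 5/(2*s) + 42/s^4

Apply the Laplace transform termwise.
(5/2)·[L{e^(-9t)} = 1/(s + 9)]; L{5/2} = (5/2)/s; (7)·[L{t^3} = 3!/s^4 = 6/s^4].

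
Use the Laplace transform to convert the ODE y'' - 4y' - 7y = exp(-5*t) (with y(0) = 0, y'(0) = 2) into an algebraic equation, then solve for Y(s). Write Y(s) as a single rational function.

Y(s) = (2*s + 11)/(s^3 + s^2 - 27*s - 35)

Take the Laplace transform of both sides.
The derivative rules (L{y''} = s^2 Y - s·y(0) - y'(0) and L{y'} = sY - y(0), with y(0) = 0, y'(0) = 2) turn the left side into (s^2 - 4*s - 7)Y - (2).
The right side is L{exp(-5*t)} = 1/(s + 5).
So (s^2 - 4*s - 7)Y = 1/(s + 5) + (2).
Divide through and combine into a single rational function.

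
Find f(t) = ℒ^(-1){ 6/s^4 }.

f(t) = t^3

Since L{t^3} = 3!/s^4 = 6/s^4, the inverse is t^3.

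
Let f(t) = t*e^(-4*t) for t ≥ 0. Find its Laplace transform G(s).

L{e^(-4t)} = 1/(s + 4).
Then apply L{t·g(t)} = -d/ds[H(s)] with H(s) = 1/(s + 4):
differentiating 1 time and applying the sign gives (s + 4)^(-2).

G(s) = (s + 4)^(-2)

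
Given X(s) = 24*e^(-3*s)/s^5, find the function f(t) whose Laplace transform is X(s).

f(t) = Heaviside(t - 3)*((t - 3)^4)

The factor e^(-3s) signals a time shift by c = 3 (second shifting theorem).
L{t^4} = 4!/s^5 = 24/s^5, so L^-1{24/s^5} = t^4.
Hence the inverse is u(t - 3) times that function evaluated at t - 3.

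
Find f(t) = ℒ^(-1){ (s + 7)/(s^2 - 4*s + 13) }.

Complete the square in the denominator: s^2 - 4*s + 13 = (s - 2)^2 + 3^2.
Split the numerator to match: s + 7 = 1·(s - 2) + 3·3.
Invert each term: 1·(s - 2)/((s - 2)^2 + 9) ↔ e^(2t)cos(3t); 3·3/((s - 2)^2 + 9) ↔ 3e^(2t)sin(3t).

f(t) = 3*exp(2*t)*sin(3*t) + exp(2*t)*cos(3*t)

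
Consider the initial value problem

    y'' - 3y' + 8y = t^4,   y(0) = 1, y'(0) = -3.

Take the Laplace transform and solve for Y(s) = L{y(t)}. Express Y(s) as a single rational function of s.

Y(s) = (s^6 - 6*s^5 + 24)/(s^7 - 3*s^6 + 8*s^5)

Take the Laplace transform of both sides.
The derivative rules (L{y''} = s^2 Y - s·y(0) - y'(0) and L{y'} = sY - y(0), with y(0) = 1, y'(0) = -3) turn the left side into (s^2 - 3*s + 8)Y - (s - 6).
The right side is L{t^4} = 24/s^5.
So (s^2 - 3*s + 8)Y = 24/s^5 + (s - 6).
Solve for Y(s) and write it as one ratio of polynomials.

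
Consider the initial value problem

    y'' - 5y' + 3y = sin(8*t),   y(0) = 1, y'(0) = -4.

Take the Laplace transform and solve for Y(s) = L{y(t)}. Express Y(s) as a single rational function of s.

Take the Laplace transform of both sides.
Using L{y''} = s^2 Y - s·y(0) - y'(0) and L{y'} = sY - y(0), with y(0) = 1, y'(0) = -4, the left side becomes (s^2 - 5*s + 3)Y - (s - 9).
The right side is L{sin(8*t)} = 8/(s^2 + 64).
So (s^2 - 5*s + 3)Y = 8/(s^2 + 64) + (s - 9).
Divide through and combine into a single rational function.

Y(s) = (s^3 - 9*s^2 + 64*s - 568)/(s^4 - 5*s^3 + 67*s^2 - 320*s + 192)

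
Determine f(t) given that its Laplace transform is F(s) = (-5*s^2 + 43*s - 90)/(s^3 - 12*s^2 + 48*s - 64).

f(t) = t^2*exp(4*t) + 3*t*exp(4*t) - 5*exp(4*t)

Factor the denominator: s^3 - 12*s^2 + 48*s - 64 = (s - 4)^3.
Partial fraction decomposition gives [-5/(s - 4)] + [3/(s - 4)^2] + [2/(s - 4)^3].
Invert each term: -5/(s - 4) ↔ -5e^(4t); 3/(s - 4)^2 ↔ 3t·e^(4t); 2/(s - 4)^3 ↔ (1)t^2·e^(4t).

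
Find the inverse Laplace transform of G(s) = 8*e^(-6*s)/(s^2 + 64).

The factor e^(-6s) signals a time shift by c = 6 (second shifting theorem).
L{sin(8t)} = 8/(s^2 + 64), so L^-1{8/(s^2 + 64)} = sin(8*t).
Hence the inverse is u(t - 6) times that function evaluated at t - 6.

Heaviside(t - 6)*(sin(8*t - 48))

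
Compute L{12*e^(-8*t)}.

L{12} = 12/s.
By the first shifting theorem, multiplying by e^(-8t) replaces s with s + 8.

12/(s + 8)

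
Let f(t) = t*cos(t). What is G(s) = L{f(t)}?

L{cos(t)} = s/(s^2 + 1).
Then apply L{t·g(t)} = -d/ds[H(s)] with H(s) = s/(s^2 + 1):
differentiating 1 time and applying the sign gives (s - 1)*(s + 1)/(s^2 + 1)^2.

G(s) = (s - 1)*(s + 1)/(s^2 + 1)^2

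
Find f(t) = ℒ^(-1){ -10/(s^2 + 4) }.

Since L{sin(2t)} = 2/(s^2 + 4), the inverse is sin(2*t), scaled by -5.

f(t) = -5*sin(2*t)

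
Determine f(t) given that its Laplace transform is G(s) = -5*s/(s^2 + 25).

f(t) = -5*cos(5*t)

Since L{cos(5t)} = s/(s^2 + 25), the inverse is cos(5*t), scaled by -5.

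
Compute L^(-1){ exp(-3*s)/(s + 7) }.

The factor e^(-3s) signals a time shift by c = 3 (second shifting theorem).
L{e^(-7t)} = 1/(s + 7), so L^-1{1/(s + 7)} = exp(-7*t).
Hence the inverse is u(t - 3) times that function evaluated at t - 3.

Heaviside(t - 3)*(exp(-7*t + 21))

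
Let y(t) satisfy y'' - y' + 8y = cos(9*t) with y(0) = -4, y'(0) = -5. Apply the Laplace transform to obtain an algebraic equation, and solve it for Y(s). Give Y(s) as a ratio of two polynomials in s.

Y(s) = (-4*s^3 - s^2 - 323*s - 81)/(s^4 - s^3 + 89*s^2 - 81*s + 648)

Transform both sides with L{·}.
Using L{y''} = s^2 Y - s·y(0) - y'(0) and L{y'} = sY - y(0), with y(0) = -4, y'(0) = -5, the left side becomes (s^2 - s + 8)Y - (-4*s - 1).
The right side is L{cos(9*t)} = s/(s^2 + 81).
So (s^2 - s + 8)Y = s/(s^2 + 81) + (-4*s - 1).
Divide through and combine into a single rational function.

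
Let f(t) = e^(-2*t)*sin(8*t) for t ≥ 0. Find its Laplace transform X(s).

L{sin(8t)} = 8/(s^2 + 64).
By the first shifting theorem, multiplying by e^(-2t) replaces s with s + 2.

X(s) = 8/((s + 2)^2 + 64)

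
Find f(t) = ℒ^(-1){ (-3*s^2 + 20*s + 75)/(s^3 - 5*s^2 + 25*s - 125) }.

f(t) = 2*exp(5*t) - sin(5*t) - 5*cos(5*t)

Factor the denominator: s^3 - 5*s^2 + 25*s - 125 = (s - 5)*(s^2 + 25).
Partial fraction decomposition gives [2/(s - 5)] + [-5*s/(s^2 + 25)] + [-5/(s^2 + 25)].
Invert each term: 2/(s - 5) ↔ 2e^(5t); -5·s/(s^2 + 25) ↔ -5cos(5t); -1·5/(s^2 + 25) ↔ -sin(5t).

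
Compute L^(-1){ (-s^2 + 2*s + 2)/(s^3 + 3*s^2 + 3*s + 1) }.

-t^2*exp(-t)/2 + 4*t*exp(-t) - exp(-t)

Factor the denominator: s^3 + 3*s^2 + 3*s + 1 = (s + 1)^3.
Partial fraction decomposition gives [-1/(s + 1)] + [4/(s + 1)^2] + [-1/(s + 1)^3].
Invert each term: -1/(s + 1) ↔ -e^(-t); 4/(s + 1)^2 ↔ 4t·e^(-t); -1/(s + 1)^3 ↔ (-1/2)t^2·e^(-t).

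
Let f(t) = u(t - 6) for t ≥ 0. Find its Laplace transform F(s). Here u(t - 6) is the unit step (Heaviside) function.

F(s) = exp(-6*s)/s

By the second shifting theorem, L{u(t - c)·g(t - c)} = e^(-cs)·G(s) with c = 6 and G(s) = L{g(t)}.
L{1} = 1/s.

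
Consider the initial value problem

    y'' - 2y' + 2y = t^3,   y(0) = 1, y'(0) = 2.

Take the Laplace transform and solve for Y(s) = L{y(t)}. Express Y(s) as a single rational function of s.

Transform both sides with L{·}.
Using L{y''} = s^2 Y - s·y(0) - y'(0) and L{y'} = sY - y(0), with y(0) = 1, y'(0) = 2, the left side becomes (s^2 - 2*s + 2)Y - (s).
The right side is L{t^3} = 6/s^4.
So (s^2 - 2*s + 2)Y = 6/s^4 + (s).
Isolate Y and clear denominators.

Y(s) = (s^5 + 6)/(s^6 - 2*s^5 + 2*s^4)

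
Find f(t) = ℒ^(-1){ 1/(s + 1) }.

f(t) = exp(-t)

Since L{e^(-t)} = 1/(s + 1), the inverse is exp(-t).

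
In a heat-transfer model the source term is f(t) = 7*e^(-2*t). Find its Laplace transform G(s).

L{7} = 7/s.
By the first shifting theorem, multiplying by e^(-2t) replaces s with s + 2.

G(s) = 7/(s + 2)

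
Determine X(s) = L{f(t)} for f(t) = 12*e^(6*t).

X(s) = 12/(s - 6)

L{12} = 12/s.
By the first shifting theorem, multiplying by e^(6t) replaces s with s - 6.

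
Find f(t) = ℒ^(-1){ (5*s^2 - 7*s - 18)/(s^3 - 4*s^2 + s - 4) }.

Factor the denominator: s^3 - 4*s^2 + s - 4 = (s - 4)*(s^2 + 1).
Partial fraction decomposition gives [2/(s - 4)] + [3*s/(s^2 + 1)] + [5/(s^2 + 1)].
Invert each term: 2/(s - 4) ↔ 2e^(4t); 3·s/(s^2 + 1) ↔ 3cos(t); 5·1/(s^2 + 1) ↔ 5sin(t).

f(t) = 2*exp(4*t) + 5*sin(t) + 3*cos(t)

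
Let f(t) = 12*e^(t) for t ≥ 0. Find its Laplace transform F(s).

L{12} = 12/s.
By the first shifting theorem, multiplying by e^(t) replaces s with s - 1.

F(s) = 12/(s - 1)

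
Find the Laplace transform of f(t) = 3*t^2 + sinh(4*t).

Apply the Laplace transform termwise.
(3)·[L{t^2} = 2!/s^3 = 2/s^3]; L{sinh(4t)} = 4/(s^2 - 16).

4/(s^2 - 16) + 6/s^3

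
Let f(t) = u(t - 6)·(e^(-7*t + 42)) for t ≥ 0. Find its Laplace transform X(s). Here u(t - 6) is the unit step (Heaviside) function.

By the second shifting theorem, L{u(t - c)·g(t - c)} = e^(-cs)·G(s) with c = 6 and G(s) = L{g(t)}.
L{e^(-7t)} = 1/(s + 7).

X(s) = exp(-6*s)/(s + 7)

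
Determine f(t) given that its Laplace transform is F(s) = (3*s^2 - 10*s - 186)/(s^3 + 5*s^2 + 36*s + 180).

f(t) = -5*sin(6*t) + 4*cos(6*t) - exp(-5*t)

Factor the denominator: s^3 + 5*s^2 + 36*s + 180 = (s + 5)*(s^2 + 36).
Partial fraction decomposition gives [-1/(s + 5)] + [4*s/(s^2 + 36)] + [-30/(s^2 + 36)].
Invert each term: -1/(s + 5) ↔ -e^(-5t); 4·s/(s^2 + 36) ↔ 4cos(6t); -5·6/(s^2 + 36) ↔ -5sin(6t).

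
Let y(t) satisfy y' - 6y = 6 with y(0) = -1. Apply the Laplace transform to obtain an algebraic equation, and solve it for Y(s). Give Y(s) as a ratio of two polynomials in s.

Y(s) = -1/s

Transform both sides with L{·}.
The derivative rules (L{y'} = sY - y(0) = sY - (-1)) turn the left side into (s - 6)Y - (-1).
The right side is L{6} = 6/s.
So (s - 6)Y = 6/s + (-1).
Solve for Y(s) and write it as one ratio of polynomials.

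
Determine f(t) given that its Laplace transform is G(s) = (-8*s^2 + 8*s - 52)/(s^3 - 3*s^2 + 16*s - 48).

Factor the denominator: s^3 - 3*s^2 + 16*s - 48 = (s - 3)*(s^2 + 16).
Partial fraction decomposition gives [-4/(s - 3)] + [-4*s/(s^2 + 16)] + [-4/(s^2 + 16)].
Invert each term: -4/(s - 3) ↔ -4e^(3t); -4·s/(s^2 + 16) ↔ -4cos(4t); -1·4/(s^2 + 16) ↔ -sin(4t).

f(t) = -4*exp(3*t) - sin(4*t) - 4*cos(4*t)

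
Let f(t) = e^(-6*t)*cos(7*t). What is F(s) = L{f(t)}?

F(s) = (s + 6)/((s + 6)^2 + 49)

L{cos(7t)} = s/(s^2 + 49).
By the first shifting theorem, multiplying by e^(-6t) replaces s with s + 6.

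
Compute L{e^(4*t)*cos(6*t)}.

(s - 4)/((s - 4)^2 + 36)

L{cos(6t)} = s/(s^2 + 36).
By the first shifting theorem, multiplying by e^(4t) replaces s with s - 4.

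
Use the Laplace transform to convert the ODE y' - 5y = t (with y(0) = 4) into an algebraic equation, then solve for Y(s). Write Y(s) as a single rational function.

Take the Laplace transform of both sides.
With L{y'} = sY - y(0) = sY - 4: the LHS transforms to (s - 5)Y - (4).
The right side is L{t} = s^(-2).
So (s - 5)Y = s^(-2) + (4).
Divide through and combine into a single rational function.

Y(s) = (4*s^2 + 1)/(s^3 - 5*s^2)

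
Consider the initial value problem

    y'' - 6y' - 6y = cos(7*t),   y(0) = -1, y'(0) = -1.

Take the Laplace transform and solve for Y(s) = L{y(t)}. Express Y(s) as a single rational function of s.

Y(s) = (-s^3 + 5*s^2 - 48*s + 245)/(s^4 - 6*s^3 + 43*s^2 - 294*s - 294)

Take the Laplace transform of both sides.
The derivative rules (L{y''} = s^2 Y - s·y(0) - y'(0) and L{y'} = sY - y(0), with y(0) = -1, y'(0) = -1) turn the left side into (s^2 - 6*s - 6)Y - (-s + 5).
The right side is L{cos(7*t)} = s/(s^2 + 49).
So (s^2 - 6*s - 6)Y = s/(s^2 + 49) + (-s + 5).
Divide through and combine into a single rational function.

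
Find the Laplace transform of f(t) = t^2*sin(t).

L{sin(t)} = 1/(s^2 + 1).
Then apply L{t^2·g(t)} = (-1)^2 d^2/ds^2[G(s)] with G(s) = 1/(s^2 + 1):
differentiating 2 times and applying the sign gives 2*(3*s^2 - 1)/(s^2 + 1)^3.

2*(3*s^2 - 1)/(s^2 + 1)^3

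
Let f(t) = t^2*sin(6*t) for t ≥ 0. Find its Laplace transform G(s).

G(s) = 36*(s^2 - 12)/(s^2 + 36)^3

L{sin(6t)} = 6/(s^2 + 36).
Then apply L{t^2·g(t)} = (-1)^2 d^2/ds^2[H(s)] with H(s) = 6/(s^2 + 36):
differentiating 2 times and applying the sign gives 36*(s^2 - 12)/(s^2 + 36)^3.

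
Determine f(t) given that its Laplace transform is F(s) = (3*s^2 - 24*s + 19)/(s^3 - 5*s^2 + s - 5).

Factor the denominator: s^3 - 5*s^2 + s - 5 = (s - 5)*(s^2 + 1).
Partial fraction decomposition gives [-1/(s - 5)] + [4*s/(s^2 + 1)] + [-4/(s^2 + 1)].
Invert each term: -1/(s - 5) ↔ -e^(5t); 4·s/(s^2 + 1) ↔ 4cos(t); -4·1/(s^2 + 1) ↔ -4sin(t).

f(t) = -exp(5*t) - 4*sin(t) + 4*cos(t)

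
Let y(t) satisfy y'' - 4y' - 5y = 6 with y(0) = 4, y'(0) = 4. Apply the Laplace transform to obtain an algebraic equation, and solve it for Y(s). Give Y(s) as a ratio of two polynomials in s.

Y(s) = (4*s^2 - 12*s + 6)/(s^3 - 4*s^2 - 5*s)

Apply the Laplace transform to the equation.
The derivative rules (L{y''} = s^2 Y - s·y(0) - y'(0) and L{y'} = sY - y(0), with y(0) = 4, y'(0) = 4) turn the left side into (s^2 - 4*s - 5)Y - (4*s - 12).
The right side is L{6} = 6/s.
So (s^2 - 4*s - 5)Y = 6/s + (4*s - 12).
Divide through and combine into a single rational function.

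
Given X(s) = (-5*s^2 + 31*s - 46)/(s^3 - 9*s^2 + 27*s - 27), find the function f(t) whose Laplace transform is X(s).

f(t) = t^2*exp(3*t) + t*exp(3*t) - 5*exp(3*t)

Factor the denominator: s^3 - 9*s^2 + 27*s - 27 = (s - 3)^3.
Partial fraction decomposition gives [-5/(s - 3)] + [(s - 3)^(-2)] + [2/(s - 3)^3].
Invert each term: -5/(s - 3) ↔ -5e^(3t); 1/(s - 3)^2 ↔ t·e^(3t); 2/(s - 3)^3 ↔ (1)t^2·e^(3t).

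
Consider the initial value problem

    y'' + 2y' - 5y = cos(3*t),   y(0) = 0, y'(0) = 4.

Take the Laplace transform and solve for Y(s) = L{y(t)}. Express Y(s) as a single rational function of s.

Laplace-transform each side.
Using L{y''} = s^2 Y - s·y(0) - y'(0) and L{y'} = sY - y(0), with y(0) = 0, y'(0) = 4, the left side becomes (s^2 + 2*s - 5)Y - (4).
The right side is L{cos(3*t)} = s/(s^2 + 9).
So (s^2 + 2*s - 5)Y = s/(s^2 + 9) + (4).
Divide through and combine into a single rational function.

Y(s) = (4*s^2 + s + 36)/(s^4 + 2*s^3 + 4*s^2 + 18*s - 45)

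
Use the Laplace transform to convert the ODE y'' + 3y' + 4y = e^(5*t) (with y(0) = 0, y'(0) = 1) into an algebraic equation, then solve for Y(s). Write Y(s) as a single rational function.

Y(s) = (s - 4)/(s^3 - 2*s^2 - 11*s - 20)

Apply the Laplace transform to the equation.
Using L{y''} = s^2 Y - s·y(0) - y'(0) and L{y'} = sY - y(0), with y(0) = 0, y'(0) = 1, the left side becomes (s^2 + 3*s + 4)Y - (1).
The right side is L{e^(5*t)} = 1/(s - 5).
So (s^2 + 3*s + 4)Y = 1/(s - 5) + (1).
Isolate Y and clear denominators.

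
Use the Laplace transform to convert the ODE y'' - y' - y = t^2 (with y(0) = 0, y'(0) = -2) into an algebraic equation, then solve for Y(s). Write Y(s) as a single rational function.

Take the Laplace transform of both sides.
Using L{y''} = s^2 Y - s·y(0) - y'(0) and L{y'} = sY - y(0), with y(0) = 0, y'(0) = -2, the left side becomes (s^2 - s - 1)Y - (-2).
The right side is L{t^2} = 2/s^3.
So (s^2 - s - 1)Y = 2/s^3 + (-2).
Solve for Y(s) and write it as one ratio of polynomials.

Y(s) = (-2*s^3 + 2)/(s^5 - s^4 - s^3)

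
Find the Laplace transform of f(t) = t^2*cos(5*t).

L{cos(5t)} = s/(s^2 + 25).
Then apply L{t^2·g(t)} = (-1)^2 d^2/ds^2[G(s)] with G(s) = s/(s^2 + 25):
differentiating 2 times and applying the sign gives 2*s*(s^2 - 75)/(s^2 + 25)^3.

2*s*(s^2 - 75)/(s^2 + 25)^3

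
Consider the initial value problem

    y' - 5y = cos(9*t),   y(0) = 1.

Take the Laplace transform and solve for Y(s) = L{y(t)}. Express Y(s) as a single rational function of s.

Apply the Laplace transform to the equation.
The derivative rules (L{y'} = sY - y(0) = sY - 1) turn the left side into (s - 5)Y - (1).
The right side is L{cos(9*t)} = s/(s^2 + 81).
So (s - 5)Y = s/(s^2 + 81) + (1).
Solve for Y(s) and write it as one ratio of polynomials.

Y(s) = (s^2 + s + 81)/(s^3 - 5*s^2 + 81*s - 405)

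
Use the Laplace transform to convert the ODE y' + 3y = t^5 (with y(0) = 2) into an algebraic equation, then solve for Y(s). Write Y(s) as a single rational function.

Y(s) = (2*s^6 + 120)/(s^7 + 3*s^6)

Take the Laplace transform of both sides.
With L{y'} = sY - y(0) = sY - 2: the LHS transforms to (s + 3)Y - (2).
The right side is L{t^5} = 120/s^6.
So (s + 3)Y = 120/s^6 + (2).
Isolate Y and clear denominators.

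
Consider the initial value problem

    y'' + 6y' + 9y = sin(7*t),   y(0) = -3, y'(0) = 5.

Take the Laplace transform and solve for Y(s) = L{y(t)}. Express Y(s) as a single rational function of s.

Apply the Laplace transform to the equation.
With L{y''} = s^2 Y - s·y(0) - y'(0) and L{y'} = sY - y(0), with y(0) = -3, y'(0) = 5: the LHS transforms to (s^2 + 6*s + 9)Y - (-3*s - 13).
The right side is L{sin(7*t)} = 7/(s^2 + 49).
So (s^2 + 6*s + 9)Y = 7/(s^2 + 49) + (-3*s - 13).
Divide through and combine into a single rational function.

Y(s) = (-3*s^3 - 13*s^2 - 147*s - 630)/(s^4 + 6*s^3 + 58*s^2 + 294*s + 441)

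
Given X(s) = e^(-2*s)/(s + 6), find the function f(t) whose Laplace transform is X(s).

f(t) = Heaviside(t - 2)*(exp(-6*t + 12))

The factor e^(-2s) signals a time shift by c = 2 (second shifting theorem).
L{e^(-6t)} = 1/(s + 6), so L^-1{1/(s + 6)} = e^(-6*t).
Hence the inverse is u(t - 2) times that function evaluated at t - 2.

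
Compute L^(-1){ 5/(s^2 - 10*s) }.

exp(5*t)*sinh(5*t)

Rewrite the denominator: s^2 - 10*s = (s - 5)^2 - 25.
The form in (s - 5) signals a first-shifting-theorem factor e^(5t).
Since L{sinh(5t)} = 5/(s^2 - 25), the inverse is exp(5*t)*sinh(5*t).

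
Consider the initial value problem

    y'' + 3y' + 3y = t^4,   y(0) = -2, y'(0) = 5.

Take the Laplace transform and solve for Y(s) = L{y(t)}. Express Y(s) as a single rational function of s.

Transform both sides with L{·}.
The derivative rules (L{y''} = s^2 Y - s·y(0) - y'(0) and L{y'} = sY - y(0), with y(0) = -2, y'(0) = 5) turn the left side into (s^2 + 3*s + 3)Y - (-2*s - 1).
The right side is L{t^4} = 24/s^5.
So (s^2 + 3*s + 3)Y = 24/s^5 + (-2*s - 1).
Isolate Y and clear denominators.

Y(s) = (-2*s^6 - s^5 + 24)/(s^7 + 3*s^6 + 3*s^5)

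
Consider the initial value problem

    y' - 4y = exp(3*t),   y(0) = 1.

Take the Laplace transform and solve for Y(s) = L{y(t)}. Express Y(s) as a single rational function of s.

Apply the Laplace transform to the equation.
With L{y'} = sY - y(0) = sY - 1: the LHS transforms to (s - 4)Y - (1).
The right side is L{exp(3*t)} = 1/(s - 3).
So (s - 4)Y = 1/(s - 3) + (1).
Solve for Y(s) and write it as one ratio of polynomials.

Y(s) = (s - 2)/(s^2 - 7*s + 12)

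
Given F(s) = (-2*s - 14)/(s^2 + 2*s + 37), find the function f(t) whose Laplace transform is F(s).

Complete the square in the denominator: s^2 + 2*s + 37 = (s + 1)^2 + 6^2.
Split the numerator to match: -2*s - 14 = -2·(s + 1) - 2·6.
Invert each term: -2·(s + 1)/((s + 1)^2 + 36) ↔ -2e^(-t)cos(6t); -2·6/((s + 1)^2 + 36) ↔ -2e^(-t)sin(6t).

f(t) = -2*exp(-t)*sin(6*t) - 2*exp(-t)*cos(6*t)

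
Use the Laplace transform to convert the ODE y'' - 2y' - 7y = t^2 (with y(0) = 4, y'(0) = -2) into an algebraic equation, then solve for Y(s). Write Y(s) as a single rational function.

Laplace-transform each side.
Using L{y''} = s^2 Y - s·y(0) - y'(0) and L{y'} = sY - y(0), with y(0) = 4, y'(0) = -2, the left side becomes (s^2 - 2*s - 7)Y - (4*s - 10).
The right side is L{t^2} = 2/s^3.
So (s^2 - 2*s - 7)Y = 2/s^3 + (4*s - 10).
Solve for Y(s) and write it as one ratio of polynomials.

Y(s) = (4*s^4 - 10*s^3 + 2)/(s^5 - 2*s^4 - 7*s^3)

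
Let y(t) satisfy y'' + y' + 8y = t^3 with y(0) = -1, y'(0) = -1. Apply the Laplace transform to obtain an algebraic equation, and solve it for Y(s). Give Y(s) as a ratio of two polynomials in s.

Y(s) = (-s^5 - 2*s^4 + 6)/(s^6 + s^5 + 8*s^4)

Transform both sides with L{·}.
Using L{y''} = s^2 Y - s·y(0) - y'(0) and L{y'} = sY - y(0), with y(0) = -1, y'(0) = -1, the left side becomes (s^2 + s + 8)Y - (-s - 2).
The right side is L{t^3} = 6/s^4.
So (s^2 + s + 8)Y = 6/s^4 + (-s - 2).
Solve for Y(s) and write it as one ratio of polynomials.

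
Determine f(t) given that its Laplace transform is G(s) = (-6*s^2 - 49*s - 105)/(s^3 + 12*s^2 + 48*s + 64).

f(t) = -5*t^2*exp(-4*t)/2 - t*exp(-4*t) - 6*exp(-4*t)

Factor the denominator: s^3 + 12*s^2 + 48*s + 64 = (s + 4)^3.
Partial fraction decomposition gives [-6/(s + 4)] + [-1/(s + 4)^2] + [-5/(s + 4)^3].
Invert each term: -6/(s + 4) ↔ -6e^(-4t); -1/(s + 4)^2 ↔ -t·e^(-4t); -5/(s + 4)^3 ↔ (-5/2)t^2·e^(-4t).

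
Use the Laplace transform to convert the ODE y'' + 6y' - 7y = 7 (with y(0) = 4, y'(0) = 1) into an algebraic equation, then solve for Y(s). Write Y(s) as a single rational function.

Y(s) = (4*s^2 + 25*s + 7)/(s^3 + 6*s^2 - 7*s)

Take the Laplace transform of both sides.
With L{y''} = s^2 Y - s·y(0) - y'(0) and L{y'} = sY - y(0), with y(0) = 4, y'(0) = 1: the LHS transforms to (s^2 + 6*s - 7)Y - (4*s + 25).
The right side is L{7} = 7/s.
So (s^2 + 6*s - 7)Y = 7/s + (4*s + 25).
Isolate Y and clear denominators.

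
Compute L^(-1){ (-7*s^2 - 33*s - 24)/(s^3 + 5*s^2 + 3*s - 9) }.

-3*t*exp(-3*t) - 4*exp(t) - 3*exp(-3*t)

Factor the denominator: s^3 + 5*s^2 + 3*s - 9 = (s - 1)*(s + 3)^2.
Partial fraction decomposition gives [-3/(s + 3)] + [-3/(s + 3)^2] + [-4/(s - 1)].
Invert each term: -3/(s + 3) ↔ -3e^(-3t); -3/(s + 3)^2 ↔ -3t·e^(-3t); -4/(s - 1) ↔ -4e^(t).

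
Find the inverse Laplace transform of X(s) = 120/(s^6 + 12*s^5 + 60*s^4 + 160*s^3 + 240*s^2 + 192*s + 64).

Rewrite the denominator: s^6 + 12*s^5 + 60*s^4 + 160*s^3 + 240*s^2 + 192*s + 64 = (s + 2)^6.
The form in (s + 2) signals a first-shifting-theorem factor e^(-2t).
Since L{t^5} = 5!/s^6 = 120/s^6, the inverse is t^5*exp(-2*t).

t^5*exp(-2*t)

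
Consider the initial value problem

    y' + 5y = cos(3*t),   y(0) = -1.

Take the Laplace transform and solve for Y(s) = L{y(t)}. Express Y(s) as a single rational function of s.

Take the Laplace transform of both sides.
With L{y'} = sY - y(0) = sY - (-1): the LHS transforms to (s + 5)Y - (-1).
The right side is L{cos(3*t)} = s/(s^2 + 9).
So (s + 5)Y = s/(s^2 + 9) + (-1).
Solve for Y(s) and write it as one ratio of polynomials.

Y(s) = (-s^2 + s - 9)/(s^3 + 5*s^2 + 9*s + 45)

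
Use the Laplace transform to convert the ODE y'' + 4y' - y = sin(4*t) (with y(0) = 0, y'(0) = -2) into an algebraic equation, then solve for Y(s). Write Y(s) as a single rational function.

Y(s) = (-2*s^2 - 28)/(s^4 + 4*s^3 + 15*s^2 + 64*s - 16)

Take the Laplace transform of both sides.
With L{y''} = s^2 Y - s·y(0) - y'(0) and L{y'} = sY - y(0), with y(0) = 0, y'(0) = -2: the LHS transforms to (s^2 + 4*s - 1)Y - (-2).
The right side is L{sin(4*t)} = 4/(s^2 + 16).
So (s^2 + 4*s - 1)Y = 4/(s^2 + 16) + (-2).
Isolate Y and clear denominators.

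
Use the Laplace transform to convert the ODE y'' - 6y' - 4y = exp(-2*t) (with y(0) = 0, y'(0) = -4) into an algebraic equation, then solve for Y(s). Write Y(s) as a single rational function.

Transform both sides with L{·}.
The derivative rules (L{y''} = s^2 Y - s·y(0) - y'(0) and L{y'} = sY - y(0), with y(0) = 0, y'(0) = -4) turn the left side into (s^2 - 6*s - 4)Y - (-4).
The right side is L{exp(-2*t)} = 1/(s + 2).
So (s^2 - 6*s - 4)Y = 1/(s + 2) + (-4).
Solve for Y(s) and write it as one ratio of polynomials.

Y(s) = (-4*s - 7)/(s^3 - 4*s^2 - 16*s - 8)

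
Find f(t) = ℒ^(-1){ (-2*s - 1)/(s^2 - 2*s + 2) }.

f(t) = -3*exp(t)*sin(t) - 2*exp(t)*cos(t)

Complete the square in the denominator: s^2 - 2*s + 2 = (s - 1)^2 + 1^2.
Split the numerator to match: -2*s - 1 = -2·(s - 1) - 3·1.
Invert each term: -2·(s - 1)/((s - 1)^2 + 1) ↔ -2e^(t)cos(t); -3·1/((s - 1)^2 + 1) ↔ -3e^(t)sin(t).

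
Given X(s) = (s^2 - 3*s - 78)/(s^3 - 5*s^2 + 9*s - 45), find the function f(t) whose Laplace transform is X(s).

Factor the denominator: s^3 - 5*s^2 + 9*s - 45 = (s - 5)*(s^2 + 9).
Partial fraction decomposition gives [-2/(s - 5)] + [3*s/(s^2 + 9)] + [12/(s^2 + 9)].
Invert each term: -2/(s - 5) ↔ -2e^(5t); 3·s/(s^2 + 9) ↔ 3cos(3t); 4·3/(s^2 + 9) ↔ 4sin(3t).

f(t) = -2*exp(5*t) + 4*sin(3*t) + 3*cos(3*t)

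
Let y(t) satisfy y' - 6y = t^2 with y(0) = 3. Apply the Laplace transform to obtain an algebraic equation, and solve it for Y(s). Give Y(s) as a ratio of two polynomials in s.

Y(s) = (3*s^3 + 2)/(s^4 - 6*s^3)

Transform both sides with L{·}.
With L{y'} = sY - y(0) = sY - 3: the LHS transforms to (s - 6)Y - (3).
The right side is L{t^2} = 2/s^3.
So (s - 6)Y = 2/s^3 + (3).
Solve for Y(s) and write it as one ratio of polynomials.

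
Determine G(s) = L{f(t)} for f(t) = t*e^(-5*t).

L{t} = 1!/s^2 = 1/s^2.
By the first shifting theorem, multiplying by e^(-5t) replaces s with s + 5.

G(s) = (s + 5)^(-2)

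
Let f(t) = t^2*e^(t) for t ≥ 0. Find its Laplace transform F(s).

F(s) = 2/(s - 1)^3

L{e^(t)} = 1/(s - 1).
Then apply L{t^2·g(t)} = (-1)^2 d^2/ds^2[G(s)] with G(s) = 1/(s - 1):
differentiating 2 times and applying the sign gives 2/(s - 1)^3.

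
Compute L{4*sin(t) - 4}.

4/(s^2 + 1) - 4/s

The transform is linear, so treat each term independently.
L{-4} = -4/s; (4)·[L{sin(t)} = 1/(s^2 + 1)].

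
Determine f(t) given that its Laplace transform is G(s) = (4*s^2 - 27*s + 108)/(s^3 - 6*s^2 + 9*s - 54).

f(t) = 2*exp(6*t) - 5*sin(3*t) + 2*cos(3*t)

Factor the denominator: s^3 - 6*s^2 + 9*s - 54 = (s - 6)*(s^2 + 9).
Partial fraction decomposition gives [2/(s - 6)] + [2*s/(s^2 + 9)] + [-15/(s^2 + 9)].
Invert each term: 2/(s - 6) ↔ 2e^(6t); 2·s/(s^2 + 9) ↔ 2cos(3t); -5·3/(s^2 + 9) ↔ -5sin(3t).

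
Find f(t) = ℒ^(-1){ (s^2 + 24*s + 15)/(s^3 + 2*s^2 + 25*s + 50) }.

f(t) = 4*sin(5*t) + 2*cos(5*t) - exp(-2*t)

Factor the denominator: s^3 + 2*s^2 + 25*s + 50 = (s + 2)*(s^2 + 25).
Partial fraction decomposition gives [-1/(s + 2)] + [2*s/(s^2 + 25)] + [20/(s^2 + 25)].
Invert each term: -1/(s + 2) ↔ -e^(-2t); 2·s/(s^2 + 25) ↔ 2cos(5t); 4·5/(s^2 + 25) ↔ 4sin(5t).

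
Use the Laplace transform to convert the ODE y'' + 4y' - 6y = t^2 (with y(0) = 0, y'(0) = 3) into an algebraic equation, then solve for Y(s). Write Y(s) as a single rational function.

Apply the Laplace transform to the equation.
Using L{y''} = s^2 Y - s·y(0) - y'(0) and L{y'} = sY - y(0), with y(0) = 0, y'(0) = 3, the left side becomes (s^2 + 4*s - 6)Y - (3).
The right side is L{t^2} = 2/s^3.
So (s^2 + 4*s - 6)Y = 2/s^3 + (3).
Isolate Y and clear denominators.

Y(s) = (3*s^3 + 2)/(s^5 + 4*s^4 - 6*s^3)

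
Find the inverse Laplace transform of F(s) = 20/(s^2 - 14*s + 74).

4*exp(7*t)*sin(5*t)

Rewrite the denominator: s^2 - 14*s + 74 = (s - 7)^2 + 25.
The form in (s - 7) signals a first-shifting-theorem factor e^(7t).
Since L{sin(5t)} = 5/(s^2 + 25), the inverse is e^(7*t)*sin(5*t), scaled by 4.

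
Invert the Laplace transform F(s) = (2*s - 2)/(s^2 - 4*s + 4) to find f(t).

Factor the denominator: s^2 - 4*s + 4 = (s - 2)^2.
Partial fraction decomposition gives [2/(s - 2)] + [2/(s - 2)^2].
Invert each term: 2/(s - 2) ↔ 2e^(2t); 2/(s - 2)^2 ↔ 2t·e^(2t).

f(t) = 2*t*exp(2*t) + 2*exp(2*t)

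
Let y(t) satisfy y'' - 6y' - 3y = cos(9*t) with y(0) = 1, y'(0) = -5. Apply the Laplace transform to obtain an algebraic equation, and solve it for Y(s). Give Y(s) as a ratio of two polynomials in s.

Laplace-transform each side.
Using L{y''} = s^2 Y - s·y(0) - y'(0) and L{y'} = sY - y(0), with y(0) = 1, y'(0) = -5, the left side becomes (s^2 - 6*s - 3)Y - (s - 11).
The right side is L{cos(9*t)} = s/(s^2 + 81).
So (s^2 - 6*s - 3)Y = s/(s^2 + 81) + (s - 11).
Isolate Y and clear denominators.

Y(s) = (s^3 - 11*s^2 + 82*s - 891)/(s^4 - 6*s^3 + 78*s^2 - 486*s - 243)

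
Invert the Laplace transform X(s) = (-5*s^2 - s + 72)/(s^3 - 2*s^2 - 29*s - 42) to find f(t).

Factor the denominator: s^3 - 2*s^2 - 29*s - 42 = (s - 7)*(s + 2)*(s + 3).
Partial fraction decomposition gives [-2/(s - 7)] + [3/(s + 3)] + [-6/(s + 2)].
Invert each term: -2/(s - 7) ↔ -2e^(7t); 3/(s + 3) ↔ 3e^(-3t); -6/(s + 2) ↔ -6e^(-2t).

f(t) = -2*exp(7*t) - 6*exp(-2*t) + 3*exp(-3*t)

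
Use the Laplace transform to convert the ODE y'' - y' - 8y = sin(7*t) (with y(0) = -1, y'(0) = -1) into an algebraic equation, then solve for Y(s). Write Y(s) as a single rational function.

Y(s) = (-s^3 - 49*s + 7)/(s^4 - s^3 + 41*s^2 - 49*s - 392)

Transform both sides with L{·}.
With L{y''} = s^2 Y - s·y(0) - y'(0) and L{y'} = sY - y(0), with y(0) = -1, y'(0) = -1: the LHS transforms to (s^2 - s - 8)Y - (-s).
The right side is L{sin(7*t)} = 7/(s^2 + 49).
So (s^2 - s - 8)Y = 7/(s^2 + 49) + (-s).
Solve for Y(s) and write it as one ratio of polynomials.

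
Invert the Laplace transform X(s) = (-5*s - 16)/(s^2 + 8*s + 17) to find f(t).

Complete the square in the denominator: s^2 + 8*s + 17 = (s + 4)^2 + 1^2.
Split the numerator to match: -5*s - 16 = -5·(s + 4) + 4·1.
Invert each term: -5·(s + 4)/((s + 4)^2 + 1) ↔ -5e^(-4t)cos(t); 4·1/((s + 4)^2 + 1) ↔ 4e^(-4t)sin(t).

f(t) = 4*exp(-4*t)*sin(t) - 5*exp(-4*t)*cos(t)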